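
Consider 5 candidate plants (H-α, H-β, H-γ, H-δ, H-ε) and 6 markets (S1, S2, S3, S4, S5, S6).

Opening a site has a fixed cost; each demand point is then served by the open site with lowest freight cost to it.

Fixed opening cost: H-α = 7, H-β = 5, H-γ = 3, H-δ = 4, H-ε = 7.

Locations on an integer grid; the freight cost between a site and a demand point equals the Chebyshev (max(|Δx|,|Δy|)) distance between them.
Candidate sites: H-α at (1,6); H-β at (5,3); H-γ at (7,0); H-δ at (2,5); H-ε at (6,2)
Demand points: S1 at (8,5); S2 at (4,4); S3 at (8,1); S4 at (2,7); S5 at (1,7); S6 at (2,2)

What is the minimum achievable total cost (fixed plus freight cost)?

22

Open {H-γ, H-δ}: assign each demand point to its cheapest open site.
  S1→H-γ 5, S2→H-δ 2, S3→H-γ 1, S4→H-δ 2, S5→H-δ 2, S6→H-δ 3
  freight cost 15, fixed 7 → total 22.
Compare {H-β}: freight cost 18 + fixed 5 = 23.
Compare {H-β, H-δ}: freight cost 14 + fixed 9 = 23.
Compare {H-α, H-β}: freight cost 12 + fixed 12 = 24.
All other subsets cost ≥ 23. Minimum total cost: 22.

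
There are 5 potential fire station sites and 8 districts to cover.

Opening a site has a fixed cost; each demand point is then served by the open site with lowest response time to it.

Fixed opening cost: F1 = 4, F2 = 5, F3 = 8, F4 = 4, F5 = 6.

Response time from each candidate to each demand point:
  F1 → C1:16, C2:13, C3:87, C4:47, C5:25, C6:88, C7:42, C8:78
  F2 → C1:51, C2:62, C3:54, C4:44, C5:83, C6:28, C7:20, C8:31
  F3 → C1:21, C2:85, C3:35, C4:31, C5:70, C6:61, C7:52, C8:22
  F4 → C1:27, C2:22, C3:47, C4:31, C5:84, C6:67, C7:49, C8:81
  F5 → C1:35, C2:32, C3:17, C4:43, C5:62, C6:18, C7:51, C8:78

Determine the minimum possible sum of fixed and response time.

Open {F1, F2, F3, F5}: assign each demand point to its cheapest open site.
  C1→F1 16, C2→F1 13, C3→F5 17, C4→F3 31, C5→F1 25, C6→F5 18, C7→F2 20, C8→F3 22
  response time 162, fixed 23 → total 185.
Compare {F1, F2, F3, F4, F5}: response time 162 + fixed 27 = 189.
Compare {F1, F2, F4, F5}: response time 171 + fixed 19 = 190.
Compare {F1, F2, F5}: response time 183 + fixed 15 = 198.
All other subsets cost ≥ 189. Minimum total cost: 185.

185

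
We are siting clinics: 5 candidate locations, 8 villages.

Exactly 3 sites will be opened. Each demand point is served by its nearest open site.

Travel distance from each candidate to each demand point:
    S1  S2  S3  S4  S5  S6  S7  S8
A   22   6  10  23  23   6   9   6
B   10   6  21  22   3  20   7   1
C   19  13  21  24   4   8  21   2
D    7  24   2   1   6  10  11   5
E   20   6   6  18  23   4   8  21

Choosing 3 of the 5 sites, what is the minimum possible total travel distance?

31

Open {B, D, E}.
  S1→D 7, S2→B 6, S3→D 2, S4→D 1, S5→B 3, S6→E 4, S7→B 7, S8→B 1  ⇒ total 31.
Compare {A, B, D}: total 33.
Compare {C, D, E}: total 34.
No size-3 selection does better; minimum is 31.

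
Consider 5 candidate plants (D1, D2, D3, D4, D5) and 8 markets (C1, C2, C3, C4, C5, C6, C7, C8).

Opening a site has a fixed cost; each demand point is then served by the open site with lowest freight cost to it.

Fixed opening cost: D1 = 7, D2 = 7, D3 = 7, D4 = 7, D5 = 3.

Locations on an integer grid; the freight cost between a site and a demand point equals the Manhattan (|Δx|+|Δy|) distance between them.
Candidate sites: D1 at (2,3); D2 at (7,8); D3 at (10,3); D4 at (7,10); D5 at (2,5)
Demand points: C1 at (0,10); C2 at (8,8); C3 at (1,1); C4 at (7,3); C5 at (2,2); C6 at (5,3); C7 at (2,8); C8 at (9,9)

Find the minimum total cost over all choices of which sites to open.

Open {D2, D5}: assign each demand point to its cheapest open site.
  C1→D5 7, C2→D2 1, C3→D5 5, C4→D2 5, C5→D5 3, C6→D5 5, C7→D5 3, C8→D2 3
  freight cost 32, fixed 10 → total 42.
Compare {D1, D2, D5}: freight cost 26 + fixed 17 = 43.
Compare {D1, D2}: freight cost 30 + fixed 14 = 44.
Compare {D1, D4}: freight cost 30 + fixed 14 = 44.
All other subsets cost ≥ 43. Minimum total cost: 42.

42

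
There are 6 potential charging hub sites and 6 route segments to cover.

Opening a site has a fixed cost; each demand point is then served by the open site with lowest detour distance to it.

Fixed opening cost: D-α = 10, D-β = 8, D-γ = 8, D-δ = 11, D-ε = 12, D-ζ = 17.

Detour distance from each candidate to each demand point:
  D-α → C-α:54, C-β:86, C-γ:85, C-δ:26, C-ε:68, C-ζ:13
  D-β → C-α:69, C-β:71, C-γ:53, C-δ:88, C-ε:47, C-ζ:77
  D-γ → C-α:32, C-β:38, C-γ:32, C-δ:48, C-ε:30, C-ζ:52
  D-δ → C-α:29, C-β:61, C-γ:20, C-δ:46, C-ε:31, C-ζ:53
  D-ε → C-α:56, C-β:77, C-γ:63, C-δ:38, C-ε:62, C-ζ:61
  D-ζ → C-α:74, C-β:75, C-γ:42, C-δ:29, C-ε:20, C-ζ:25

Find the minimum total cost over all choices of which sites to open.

Open {D-α, D-γ, D-δ}: assign each demand point to its cheapest open site.
  C-α→D-δ 29, C-β→D-γ 38, C-γ→D-δ 20, C-δ→D-α 26, C-ε→D-γ 30, C-ζ→D-α 13
  detour distance 156, fixed 29 → total 185.
Compare {D-α, D-γ}: detour distance 171 + fixed 18 = 189.
Compare {D-α, D-γ, D-δ, D-ζ}: detour distance 146 + fixed 46 = 192.
Compare {D-α, D-β, D-γ, D-δ}: detour distance 156 + fixed 37 = 193.
All other subsets cost ≥ 189. Minimum total cost: 185.

185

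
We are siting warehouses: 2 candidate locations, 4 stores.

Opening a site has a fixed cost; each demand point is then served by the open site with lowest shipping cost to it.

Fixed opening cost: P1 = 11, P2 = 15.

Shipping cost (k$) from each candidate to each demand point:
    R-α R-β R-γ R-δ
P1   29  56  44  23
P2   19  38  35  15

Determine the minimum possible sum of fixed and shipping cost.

122

Open {P2}: assign each demand point to its cheapest open site.
  R-α→P2 19, R-β→P2 38, R-γ→P2 35, R-δ→P2 15
  shipping cost 107, fixed 15 → total 122.
Compare {P1, P2}: shipping cost 107 + fixed 26 = 133.
Compare {P1}: shipping cost 152 + fixed 11 = 163.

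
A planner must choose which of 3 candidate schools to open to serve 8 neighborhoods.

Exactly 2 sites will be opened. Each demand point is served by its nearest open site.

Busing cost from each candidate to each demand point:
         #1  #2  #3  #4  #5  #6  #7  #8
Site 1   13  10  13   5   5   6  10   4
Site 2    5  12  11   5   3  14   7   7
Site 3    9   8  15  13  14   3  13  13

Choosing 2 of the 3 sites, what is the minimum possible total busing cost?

49

Open {Site 2, Site 3}.
  #1→Site 2 5, #2→Site 3 8, #3→Site 2 11, #4→Site 2 5, #5→Site 2 3, #6→Site 3 3, #7→Site 2 7, #8→Site 2 7  ⇒ total 49.
Compare {Site 1, Site 2}: total 51.
Compare {Site 1, Site 3}: total 57.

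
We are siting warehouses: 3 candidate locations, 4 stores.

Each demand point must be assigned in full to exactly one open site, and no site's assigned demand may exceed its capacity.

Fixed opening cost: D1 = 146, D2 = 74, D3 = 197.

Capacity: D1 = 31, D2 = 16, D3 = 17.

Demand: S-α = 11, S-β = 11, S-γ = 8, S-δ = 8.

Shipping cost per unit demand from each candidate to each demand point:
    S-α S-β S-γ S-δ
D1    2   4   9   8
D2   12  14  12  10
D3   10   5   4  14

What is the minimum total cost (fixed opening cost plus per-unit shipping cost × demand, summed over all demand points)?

438

Open {D1, D2}; cheapest assignment that respects the capacities:
  D1 (cap 31, load 30): S-α, S-β, S-γ — cost 11×2 + 11×4 + 8×9 = 138
  D2 (cap 16, load 8): S-δ — cost 8×10 = 80
  Shipping 218, fixed 220 → total 438.
  Any other capacity-feasible assignment to {D1, D2} ships for at least 218.
Compare {D1, D3}: its best feasible assignment gives total 505.
Compare {D1, D2, D3}: its best feasible assignment gives total 579.
Every other set of open sites that can feasibly serve all demand totals ≥ 505 even under its best assignment. Minimum: 438.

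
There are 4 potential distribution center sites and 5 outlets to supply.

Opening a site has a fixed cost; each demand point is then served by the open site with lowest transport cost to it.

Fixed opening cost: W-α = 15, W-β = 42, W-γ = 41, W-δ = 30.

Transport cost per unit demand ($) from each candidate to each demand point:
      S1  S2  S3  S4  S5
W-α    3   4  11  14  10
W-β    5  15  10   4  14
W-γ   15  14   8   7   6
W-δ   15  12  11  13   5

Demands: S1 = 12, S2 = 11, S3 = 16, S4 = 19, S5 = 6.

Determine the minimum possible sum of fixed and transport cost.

418

Open {W-α, W-β, W-γ}: assign each demand point to its cheapest open site.
  S1→W-α 12×3=36, S2→W-α 11×4=44, S3→W-γ 16×8=128, S4→W-β 19×4=76, S5→W-γ 6×6=36
  transport cost 320, fixed 98 → total 418.
Compare {W-α, W-β}: transport cost 376 + fixed 57 = 433.
Compare {W-α, W-γ}: transport cost 377 + fixed 56 = 433.
Compare {W-α, W-β, W-δ}: transport cost 346 + fixed 87 = 433.
All other subsets cost ≥ 433. Minimum total cost: 418.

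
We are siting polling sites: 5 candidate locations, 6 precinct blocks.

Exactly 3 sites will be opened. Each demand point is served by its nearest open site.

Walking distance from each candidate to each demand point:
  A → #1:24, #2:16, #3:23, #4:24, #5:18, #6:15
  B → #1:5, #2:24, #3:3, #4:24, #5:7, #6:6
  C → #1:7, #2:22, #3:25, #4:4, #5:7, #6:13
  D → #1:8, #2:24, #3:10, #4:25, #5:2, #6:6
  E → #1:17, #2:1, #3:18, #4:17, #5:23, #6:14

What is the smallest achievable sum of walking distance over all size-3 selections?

Open {B, C, E}.
  #1→B 5, #2→E 1, #3→B 3, #4→C 4, #5→B 7, #6→B 6  ⇒ total 26.
Compare {C, D, E}: total 30.
Compare {B, D, E}: total 34.
No size-3 selection does better; minimum is 26.

26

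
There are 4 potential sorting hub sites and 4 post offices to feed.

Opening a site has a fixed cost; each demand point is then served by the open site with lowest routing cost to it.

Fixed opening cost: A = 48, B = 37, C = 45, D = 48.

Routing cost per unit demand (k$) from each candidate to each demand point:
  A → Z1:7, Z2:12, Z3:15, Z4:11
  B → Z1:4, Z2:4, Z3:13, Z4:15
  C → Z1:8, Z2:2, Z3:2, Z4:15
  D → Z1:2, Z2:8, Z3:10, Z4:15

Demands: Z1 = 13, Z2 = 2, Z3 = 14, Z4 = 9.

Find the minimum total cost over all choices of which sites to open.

Open {C, D}: assign each demand point to its cheapest open site.
  Z1→D 13×2=26, Z2→C 2×2=4, Z3→C 14×2=28, Z4→C 9×15=135
  routing cost 193, fixed 93 → total 286.
Compare {A, C, D}: routing cost 157 + fixed 141 = 298.
Compare {B, C}: routing cost 219 + fixed 82 = 301.
Compare {A, B, C}: routing cost 183 + fixed 130 = 313.
All other subsets cost ≥ 298. Minimum total cost: 286.

286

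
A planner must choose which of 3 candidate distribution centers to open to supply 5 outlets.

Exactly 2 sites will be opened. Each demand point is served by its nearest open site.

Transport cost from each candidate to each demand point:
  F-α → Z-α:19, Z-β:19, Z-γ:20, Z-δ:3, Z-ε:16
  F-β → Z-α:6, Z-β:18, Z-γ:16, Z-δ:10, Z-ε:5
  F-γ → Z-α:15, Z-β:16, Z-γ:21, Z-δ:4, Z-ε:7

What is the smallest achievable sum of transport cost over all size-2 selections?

Open {F-β, F-γ}.
  Z-α→F-β 6, Z-β→F-γ 16, Z-γ→F-β 16, Z-δ→F-γ 4, Z-ε→F-β 5  ⇒ total 47.
Compare {F-α, F-β}: total 48.
Compare {F-α, F-γ}: total 61.

47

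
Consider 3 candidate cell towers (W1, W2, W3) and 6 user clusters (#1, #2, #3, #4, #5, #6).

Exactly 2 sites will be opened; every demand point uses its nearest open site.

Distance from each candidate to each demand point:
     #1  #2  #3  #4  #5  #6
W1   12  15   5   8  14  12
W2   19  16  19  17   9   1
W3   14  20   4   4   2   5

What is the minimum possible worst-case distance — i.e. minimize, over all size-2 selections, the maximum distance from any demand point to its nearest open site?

15

Open {W1, W2}.
  Farthest demand point is #2 at distance 15 (to W1); all others are ≤ 15.
With {W1, W3} the worst case is 15.
With {W2, W3} the worst case is 16.
No size-2 selection achieves below 15.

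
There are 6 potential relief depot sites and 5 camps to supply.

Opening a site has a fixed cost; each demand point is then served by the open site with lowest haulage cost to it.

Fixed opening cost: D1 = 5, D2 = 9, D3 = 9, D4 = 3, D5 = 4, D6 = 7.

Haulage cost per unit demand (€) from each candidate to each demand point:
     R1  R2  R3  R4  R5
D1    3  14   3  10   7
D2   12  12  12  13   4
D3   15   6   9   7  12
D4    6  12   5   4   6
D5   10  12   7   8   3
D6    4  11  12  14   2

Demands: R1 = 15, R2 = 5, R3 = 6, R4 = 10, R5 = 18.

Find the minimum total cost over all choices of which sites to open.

Open {D1, D3, D4, D6}: assign each demand point to its cheapest open site.
  R1→D1 15×3=45, R2→D3 5×6=30, R3→D1 6×3=18, R4→D4 10×4=40, R5→D6 18×2=36
  haulage cost 169, fixed 24 → total 193.
Compare {D1, D3, D4, D5, D6}: haulage cost 169 + fixed 28 = 197.
Compare {D1, D2, D3, D4, D6}: haulage cost 169 + fixed 33 = 202.
Compare {D1, D2, D3, D4, D5, D6}: haulage cost 169 + fixed 37 = 206.
All other subsets cost ≥ 197. Minimum total cost: 193.

193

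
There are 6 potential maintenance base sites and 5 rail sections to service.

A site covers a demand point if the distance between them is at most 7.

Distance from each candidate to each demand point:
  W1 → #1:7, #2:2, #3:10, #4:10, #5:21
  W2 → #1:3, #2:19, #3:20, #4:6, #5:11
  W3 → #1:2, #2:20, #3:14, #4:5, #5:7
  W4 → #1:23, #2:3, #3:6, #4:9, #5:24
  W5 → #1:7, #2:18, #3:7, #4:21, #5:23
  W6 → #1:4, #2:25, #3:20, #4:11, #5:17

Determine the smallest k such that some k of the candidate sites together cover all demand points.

2

Coverage sets (demand points within 7 of each site):
  W1: {#1, #2}
  W2: {#1, #4}
  W3: {#1, #4, #5}
  W4: {#2, #3}
  W5: {#1, #3}
  W6: {#1}
No single site covers all 5 demand points.
But {W3, W4} covers everything, so the minimum is 2.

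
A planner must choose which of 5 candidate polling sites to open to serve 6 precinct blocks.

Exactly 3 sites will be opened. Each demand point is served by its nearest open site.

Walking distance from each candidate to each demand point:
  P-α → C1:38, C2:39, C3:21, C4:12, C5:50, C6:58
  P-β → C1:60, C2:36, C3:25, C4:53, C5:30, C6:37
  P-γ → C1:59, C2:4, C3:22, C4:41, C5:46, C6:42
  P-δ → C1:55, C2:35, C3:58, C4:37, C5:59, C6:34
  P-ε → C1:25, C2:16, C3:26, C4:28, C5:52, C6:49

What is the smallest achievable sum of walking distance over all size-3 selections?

141

Open {P-α, P-β, P-ε}.
  C1→P-ε 25, C2→P-ε 16, C3→P-α 21, C4→P-α 12, C5→P-β 30, C6→P-β 37  ⇒ total 141.
Compare {P-α, P-β, P-γ}: total 142.
Compare {P-β, P-γ, P-ε}: total 146.
No size-3 selection does better; minimum is 141.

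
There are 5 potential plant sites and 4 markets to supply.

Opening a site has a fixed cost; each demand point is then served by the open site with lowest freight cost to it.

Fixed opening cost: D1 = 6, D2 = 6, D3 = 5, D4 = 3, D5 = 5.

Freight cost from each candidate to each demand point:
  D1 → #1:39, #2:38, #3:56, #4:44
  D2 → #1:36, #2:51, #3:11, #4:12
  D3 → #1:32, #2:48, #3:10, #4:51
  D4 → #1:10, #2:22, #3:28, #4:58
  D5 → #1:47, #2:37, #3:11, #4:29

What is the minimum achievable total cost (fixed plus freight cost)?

64

Open {D2, D4}: assign each demand point to its cheapest open site.
  #1→D4 10, #2→D4 22, #3→D2 11, #4→D2 12
  freight cost 55, fixed 9 → total 64.
Compare {D2, D3, D4}: freight cost 54 + fixed 14 = 68.
Compare {D2, D4, D5}: freight cost 55 + fixed 14 = 69.
Compare {D1, D2, D4}: freight cost 55 + fixed 15 = 70.
All other subsets cost ≥ 68. Minimum total cost: 64.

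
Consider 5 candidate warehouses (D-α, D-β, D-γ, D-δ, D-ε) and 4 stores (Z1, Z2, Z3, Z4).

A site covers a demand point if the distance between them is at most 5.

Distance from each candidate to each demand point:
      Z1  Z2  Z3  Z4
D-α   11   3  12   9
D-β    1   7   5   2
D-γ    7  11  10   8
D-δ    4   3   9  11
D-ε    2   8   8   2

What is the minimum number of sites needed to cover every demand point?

Coverage sets (demand points within 5 of each site):
  D-α: {Z2}
  D-β: {Z1, Z3, Z4}
  D-γ: {}
  D-δ: {Z1, Z2}
  D-ε: {Z1, Z4}
No single site covers all 4 demand points.
But {D-α, D-β} covers everything, so the minimum is 2.

2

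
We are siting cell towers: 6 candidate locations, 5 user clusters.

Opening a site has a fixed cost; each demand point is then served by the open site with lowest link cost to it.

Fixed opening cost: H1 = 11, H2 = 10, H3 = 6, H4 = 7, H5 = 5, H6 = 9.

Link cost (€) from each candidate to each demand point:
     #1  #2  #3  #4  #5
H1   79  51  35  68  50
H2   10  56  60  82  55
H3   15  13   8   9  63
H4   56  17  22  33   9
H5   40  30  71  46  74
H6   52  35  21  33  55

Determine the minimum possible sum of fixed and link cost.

67

Open {H3, H4}: assign each demand point to its cheapest open site.
  #1→H3 15, #2→H3 13, #3→H3 8, #4→H3 9, #5→H4 9
  link cost 54, fixed 13 → total 67.
Compare {H2, H3, H4}: link cost 49 + fixed 23 = 72.
Compare {H3, H4, H5}: link cost 54 + fixed 18 = 72.
Compare {H3, H4, H6}: link cost 54 + fixed 22 = 76.
All other subsets cost ≥ 72. Minimum total cost: 67.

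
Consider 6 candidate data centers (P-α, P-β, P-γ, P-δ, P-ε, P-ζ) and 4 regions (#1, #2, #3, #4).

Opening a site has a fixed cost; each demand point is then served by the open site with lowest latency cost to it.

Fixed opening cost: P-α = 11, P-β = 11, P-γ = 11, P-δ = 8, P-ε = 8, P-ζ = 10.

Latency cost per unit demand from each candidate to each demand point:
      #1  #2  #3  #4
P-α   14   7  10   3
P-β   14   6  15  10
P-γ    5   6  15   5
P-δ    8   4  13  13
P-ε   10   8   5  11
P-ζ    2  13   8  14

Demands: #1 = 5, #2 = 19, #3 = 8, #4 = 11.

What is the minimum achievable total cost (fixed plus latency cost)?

196

Open {P-α, P-δ, P-ε, P-ζ}: assign each demand point to its cheapest open site.
  #1→P-ζ 5×2=10, #2→P-δ 19×4=76, #3→P-ε 8×5=40, #4→P-α 11×3=33
  latency cost 159, fixed 37 → total 196.
Compare {P-α, P-β, P-δ, P-ε, P-ζ}: latency cost 159 + fixed 48 = 207.
Compare {P-α, P-γ, P-δ, P-ε, P-ζ}: latency cost 159 + fixed 48 = 207.
Compare {P-α, P-δ, P-ζ}: latency cost 183 + fixed 29 = 212.
All other subsets cost ≥ 207. Minimum total cost: 196.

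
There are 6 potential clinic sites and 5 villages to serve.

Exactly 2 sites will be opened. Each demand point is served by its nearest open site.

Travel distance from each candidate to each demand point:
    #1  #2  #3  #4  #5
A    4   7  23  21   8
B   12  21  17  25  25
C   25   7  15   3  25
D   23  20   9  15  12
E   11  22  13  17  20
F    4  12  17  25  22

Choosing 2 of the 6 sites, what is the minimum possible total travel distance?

Open {A, C}.
  #1→A 4, #2→A 7, #3→C 15, #4→C 3, #5→A 8  ⇒ total 37.
Compare {A, D}: total 43.
Compare {A, E}: total 49.
No size-2 selection does better; minimum is 37.

37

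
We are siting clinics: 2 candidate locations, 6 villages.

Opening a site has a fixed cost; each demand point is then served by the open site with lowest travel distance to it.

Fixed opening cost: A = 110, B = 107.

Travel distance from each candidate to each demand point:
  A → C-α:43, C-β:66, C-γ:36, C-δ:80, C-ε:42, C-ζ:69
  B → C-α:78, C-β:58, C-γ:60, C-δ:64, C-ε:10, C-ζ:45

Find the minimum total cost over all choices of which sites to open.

422

Open {B}: assign each demand point to its cheapest open site.
  C-α→B 78, C-β→B 58, C-γ→B 60, C-δ→B 64, C-ε→B 10, C-ζ→B 45
  travel distance 315, fixed 107 → total 422.
Compare {A}: travel distance 336 + fixed 110 = 446.
Compare {A, B}: travel distance 256 + fixed 217 = 473.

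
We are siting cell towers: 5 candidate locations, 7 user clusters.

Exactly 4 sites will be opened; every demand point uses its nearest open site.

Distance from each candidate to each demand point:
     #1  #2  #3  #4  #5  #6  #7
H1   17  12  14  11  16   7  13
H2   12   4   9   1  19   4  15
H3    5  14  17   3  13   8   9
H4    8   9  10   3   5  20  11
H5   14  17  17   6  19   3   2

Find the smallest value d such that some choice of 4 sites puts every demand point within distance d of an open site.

9

Open {H1, H2, H3, H4}.
  Farthest demand point is #3 at distance 9 (to H2); all others are ≤ 9.
With {H1, H2, H4, H5} the worst case is 9.
With {H2, H3, H4, H5} the worst case is 9.
No size-4 selection achieves below 9.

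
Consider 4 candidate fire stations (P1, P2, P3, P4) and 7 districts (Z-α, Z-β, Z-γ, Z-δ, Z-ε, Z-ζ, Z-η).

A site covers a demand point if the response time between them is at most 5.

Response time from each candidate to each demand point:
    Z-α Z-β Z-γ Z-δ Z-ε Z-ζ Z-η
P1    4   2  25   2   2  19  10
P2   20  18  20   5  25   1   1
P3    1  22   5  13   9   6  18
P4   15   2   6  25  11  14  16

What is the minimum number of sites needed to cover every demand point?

Coverage sets (demand points within 5 of each site):
  P1: {Z-α, Z-β, Z-δ, Z-ε}
  P2: {Z-δ, Z-ζ, Z-η}
  P3: {Z-α, Z-γ}
  P4: {Z-β}
No 2 sites suffice: every size-2 union leaves at least one demand point uncovered.
But {P1, P2, P3} covers everything, so the minimum is 3.

3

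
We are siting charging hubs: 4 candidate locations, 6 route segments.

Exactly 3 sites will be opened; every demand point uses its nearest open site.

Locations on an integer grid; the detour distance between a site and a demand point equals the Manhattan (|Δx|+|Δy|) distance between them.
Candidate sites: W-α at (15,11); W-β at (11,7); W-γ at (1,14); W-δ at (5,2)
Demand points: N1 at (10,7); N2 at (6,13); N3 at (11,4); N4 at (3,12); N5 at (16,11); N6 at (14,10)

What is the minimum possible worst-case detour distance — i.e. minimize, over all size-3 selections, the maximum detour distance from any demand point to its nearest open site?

6

Open {W-α, W-β, W-γ}.
  Farthest demand point is N2 at detour distance 6 (to W-γ); all others are ≤ 6.
With {W-α, W-γ, W-δ} the worst case is 9.
With {W-β, W-γ, W-δ} the worst case is 9.
No size-3 selection achieves below 6.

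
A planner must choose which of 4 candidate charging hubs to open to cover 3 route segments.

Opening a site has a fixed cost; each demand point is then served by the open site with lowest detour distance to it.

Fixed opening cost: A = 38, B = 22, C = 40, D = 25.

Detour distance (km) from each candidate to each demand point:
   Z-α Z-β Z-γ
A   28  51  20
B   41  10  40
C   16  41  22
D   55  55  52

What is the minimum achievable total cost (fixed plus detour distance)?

Open {B, C}: assign each demand point to its cheapest open site.
  Z-α→C 16, Z-β→B 10, Z-γ→C 22
  detour distance 48, fixed 62 → total 110.
Compare {B}: detour distance 91 + fixed 22 = 113.
Compare {A, B}: detour distance 58 + fixed 60 = 118.
Compare {C}: detour distance 79 + fixed 40 = 119.
All other subsets cost ≥ 113. Minimum total cost: 110.

110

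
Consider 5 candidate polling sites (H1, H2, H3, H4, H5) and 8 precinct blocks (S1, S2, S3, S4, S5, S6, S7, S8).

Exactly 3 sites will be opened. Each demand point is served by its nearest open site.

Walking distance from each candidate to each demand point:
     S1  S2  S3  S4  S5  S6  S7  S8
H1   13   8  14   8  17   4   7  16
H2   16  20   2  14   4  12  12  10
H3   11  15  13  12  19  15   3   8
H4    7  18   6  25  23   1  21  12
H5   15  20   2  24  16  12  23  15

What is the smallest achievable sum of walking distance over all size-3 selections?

Open {H1, H2, H4}.
  S1→H4 7, S2→H1 8, S3→H2 2, S4→H1 8, S5→H2 4, S6→H4 1, S7→H1 7, S8→H2 10  ⇒ total 47.
Compare {H1, H2, H3}: total 48.
Compare {H2, H3, H4}: total 52.
No size-3 selection does better; minimum is 47.

47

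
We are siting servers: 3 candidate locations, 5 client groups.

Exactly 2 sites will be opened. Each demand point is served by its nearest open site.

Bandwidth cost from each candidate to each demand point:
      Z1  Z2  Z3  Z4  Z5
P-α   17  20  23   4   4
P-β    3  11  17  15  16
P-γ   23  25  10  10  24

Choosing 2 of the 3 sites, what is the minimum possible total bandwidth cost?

Open {P-α, P-β}.
  Z1→P-β 3, Z2→P-β 11, Z3→P-β 17, Z4→P-α 4, Z5→P-α 4  ⇒ total 39.
Compare {P-β, P-γ}: total 50.
Compare {P-α, P-γ}: total 55.

39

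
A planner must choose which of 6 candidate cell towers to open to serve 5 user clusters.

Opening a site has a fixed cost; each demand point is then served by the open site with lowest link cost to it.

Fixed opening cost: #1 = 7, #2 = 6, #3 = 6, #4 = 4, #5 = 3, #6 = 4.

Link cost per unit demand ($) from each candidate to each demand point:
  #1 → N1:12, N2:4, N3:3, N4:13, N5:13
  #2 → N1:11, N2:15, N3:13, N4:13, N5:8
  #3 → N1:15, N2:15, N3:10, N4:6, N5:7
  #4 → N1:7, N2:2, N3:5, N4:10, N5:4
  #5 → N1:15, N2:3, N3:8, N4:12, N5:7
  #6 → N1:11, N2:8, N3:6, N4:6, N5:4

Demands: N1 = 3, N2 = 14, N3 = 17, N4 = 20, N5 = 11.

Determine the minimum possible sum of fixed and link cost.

279

Open {#1, #4, #6}: assign each demand point to its cheapest open site.
  N1→#4 3×7=21, N2→#4 14×2=28, N3→#1 17×3=51, N4→#6 20×6=120, N5→#4 11×4=44
  link cost 264, fixed 15 → total 279.
Compare {#1, #3, #4}: link cost 264 + fixed 17 = 281.
Compare {#1, #4, #5, #6}: link cost 264 + fixed 18 = 282.
Compare {#1, #3, #4, #5}: link cost 264 + fixed 20 = 284.
All other subsets cost ≥ 281. Minimum total cost: 279.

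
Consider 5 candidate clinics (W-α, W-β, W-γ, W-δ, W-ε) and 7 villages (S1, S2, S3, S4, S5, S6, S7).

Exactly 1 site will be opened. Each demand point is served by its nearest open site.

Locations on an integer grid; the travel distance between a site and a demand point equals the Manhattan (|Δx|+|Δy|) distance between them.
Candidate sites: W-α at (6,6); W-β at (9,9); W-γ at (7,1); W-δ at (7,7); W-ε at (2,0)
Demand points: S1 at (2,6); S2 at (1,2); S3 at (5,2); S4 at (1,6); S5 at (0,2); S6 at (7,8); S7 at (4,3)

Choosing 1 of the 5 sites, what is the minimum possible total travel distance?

Open {W-α}.
  S1→W-α 4, S2→W-α 9, S3→W-α 5, S4→W-α 5, S5→W-α 10, S6→W-α 3, S7→W-α 5  ⇒ total 41.
Compare {W-ε}: total 43.
Compare {W-γ}: total 51.
No size-1 selection does better; minimum is 41.

41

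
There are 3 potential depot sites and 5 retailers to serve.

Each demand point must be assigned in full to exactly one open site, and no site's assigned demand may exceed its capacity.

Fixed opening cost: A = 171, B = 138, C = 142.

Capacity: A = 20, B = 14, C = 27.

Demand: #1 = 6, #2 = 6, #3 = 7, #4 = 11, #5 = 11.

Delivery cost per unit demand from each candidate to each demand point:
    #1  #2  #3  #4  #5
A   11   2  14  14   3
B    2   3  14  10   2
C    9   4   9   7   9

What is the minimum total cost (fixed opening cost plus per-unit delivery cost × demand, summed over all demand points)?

Open {A, C}; cheapest assignment that respects the capacities:
  A (cap 20, load 17): #2, #5 — cost 6×2 + 11×3 = 45
  C (cap 27, load 24): #1, #3, #4 — cost 6×9 + 7×9 + 11×7 = 194
  Shipping 239, fixed 313 → total 552.
  Any other capacity-feasible assignment to {A, C} ships for at least 239.
Compare {A, B, C}: its best feasible assignment gives total 648.
Every other set of open sites that can feasibly serve all demand totals ≥ 648 even under its best assignment. Minimum: 552.

552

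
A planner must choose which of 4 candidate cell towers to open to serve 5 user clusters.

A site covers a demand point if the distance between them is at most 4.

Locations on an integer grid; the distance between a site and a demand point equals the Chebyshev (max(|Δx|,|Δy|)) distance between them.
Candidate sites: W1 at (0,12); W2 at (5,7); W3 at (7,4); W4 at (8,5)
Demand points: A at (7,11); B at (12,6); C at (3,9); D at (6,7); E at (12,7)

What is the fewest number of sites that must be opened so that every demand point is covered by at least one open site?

Coverage sets (demand points within 4 of each site):
  W1: {C}
  W2: {A, C, D}
  W3: {D}
  W4: {B, D, E}
No single site covers all 5 demand points.
But {W2, W4} covers everything, so the minimum is 2.

2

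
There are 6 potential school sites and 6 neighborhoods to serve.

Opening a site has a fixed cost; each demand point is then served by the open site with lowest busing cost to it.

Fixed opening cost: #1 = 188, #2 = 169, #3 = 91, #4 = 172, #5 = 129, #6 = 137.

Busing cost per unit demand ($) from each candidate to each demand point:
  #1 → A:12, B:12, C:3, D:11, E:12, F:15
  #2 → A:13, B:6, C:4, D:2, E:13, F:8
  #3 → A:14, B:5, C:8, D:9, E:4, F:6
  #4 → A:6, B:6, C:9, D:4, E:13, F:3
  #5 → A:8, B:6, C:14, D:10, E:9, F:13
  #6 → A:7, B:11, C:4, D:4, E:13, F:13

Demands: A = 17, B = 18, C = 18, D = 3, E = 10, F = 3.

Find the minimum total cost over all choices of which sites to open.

579

Open {#3, #6}: assign each demand point to its cheapest open site.
  A→#6 17×7=119, B→#3 18×5=90, C→#6 18×4=72, D→#6 3×4=12, E→#3 10×4=40, F→#3 3×6=18
  busing cost 351, fixed 228 → total 579.
Compare {#3}: busing cost 557 + fixed 91 = 648.
Compare {#3, #4}: busing cost 397 + fixed 263 = 660.
Compare {#3, #5}: busing cost 455 + fixed 220 = 675.
All other subsets cost ≥ 648. Minimum total cost: 579.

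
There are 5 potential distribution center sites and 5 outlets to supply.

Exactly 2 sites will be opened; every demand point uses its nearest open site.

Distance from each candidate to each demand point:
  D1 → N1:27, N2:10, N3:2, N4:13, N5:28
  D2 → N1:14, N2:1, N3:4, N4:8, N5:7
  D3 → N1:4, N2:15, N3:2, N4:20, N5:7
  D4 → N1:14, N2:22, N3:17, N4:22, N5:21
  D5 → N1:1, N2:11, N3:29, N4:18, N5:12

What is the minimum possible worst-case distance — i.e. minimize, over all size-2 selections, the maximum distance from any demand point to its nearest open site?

8

Open {D2, D3}.
  Farthest demand point is N4 at distance 8 (to D2); all others are ≤ 8.
With {D2, D5} the worst case is 8.
With {D1, D3} the worst case is 13.
No size-2 selection achieves below 8.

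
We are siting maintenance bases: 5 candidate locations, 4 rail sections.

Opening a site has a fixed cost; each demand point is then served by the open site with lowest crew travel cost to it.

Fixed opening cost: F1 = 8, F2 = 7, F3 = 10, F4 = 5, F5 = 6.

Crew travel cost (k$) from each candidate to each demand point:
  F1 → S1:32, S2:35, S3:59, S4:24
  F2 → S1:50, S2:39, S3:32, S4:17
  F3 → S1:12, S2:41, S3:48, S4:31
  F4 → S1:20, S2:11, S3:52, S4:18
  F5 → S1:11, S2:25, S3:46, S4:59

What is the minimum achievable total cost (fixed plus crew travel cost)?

89

Open {F2, F4, F5}: assign each demand point to its cheapest open site.
  S1→F5 11, S2→F4 11, S3→F2 32, S4→F2 17
  crew travel cost 71, fixed 18 → total 89.
Compare {F2, F4}: crew travel cost 80 + fixed 12 = 92.
Compare {F2, F3, F4}: crew travel cost 72 + fixed 22 = 94.
Compare {F4, F5}: crew travel cost 86 + fixed 11 = 97.
All other subsets cost ≥ 92. Minimum total cost: 89.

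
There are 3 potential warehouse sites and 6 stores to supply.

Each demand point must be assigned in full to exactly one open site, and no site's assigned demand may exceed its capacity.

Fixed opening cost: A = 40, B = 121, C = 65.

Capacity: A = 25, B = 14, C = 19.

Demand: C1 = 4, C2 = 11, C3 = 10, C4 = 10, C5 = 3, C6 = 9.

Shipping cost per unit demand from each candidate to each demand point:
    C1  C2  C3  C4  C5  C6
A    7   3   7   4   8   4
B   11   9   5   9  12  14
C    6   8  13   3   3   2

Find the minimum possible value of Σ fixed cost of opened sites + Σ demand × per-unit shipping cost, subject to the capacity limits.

Open {A, B, C}; cheapest assignment that respects the capacities:
  A (cap 25, load 21): C2, C4 — cost 11×3 + 10×4 = 73
  B (cap 14, load 10): C3 — cost 10×5 = 50
  C (cap 19, load 16): C1, C5, C6 — cost 4×6 + 3×3 + 9×2 = 51
  Shipping 174, fixed 226 → total 400.
  Any other capacity-feasible assignment to {A, B, C} ships for at least 174.
Total demand is 47 and no other set of sites has combined capacity ≥ 47, so {A, B, C} is the only feasible choice of open sites. Minimum: 400.

400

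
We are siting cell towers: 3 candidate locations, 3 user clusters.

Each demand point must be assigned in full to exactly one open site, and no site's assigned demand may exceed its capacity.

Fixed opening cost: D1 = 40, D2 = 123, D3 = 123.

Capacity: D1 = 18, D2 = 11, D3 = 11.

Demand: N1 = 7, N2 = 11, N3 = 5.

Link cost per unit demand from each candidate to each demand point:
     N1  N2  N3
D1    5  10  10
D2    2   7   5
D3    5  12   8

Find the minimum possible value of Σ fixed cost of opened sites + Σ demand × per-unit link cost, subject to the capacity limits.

Open {D1, D2}; cheapest assignment that respects the capacities:
  D1 (cap 18, load 12): N1, N3 — cost 7×5 + 5×10 = 85
  D2 (cap 11, load 11): N2 — cost 11×7 = 77
  Shipping 162, fixed 163 → total 325.
  Any other capacity-feasible assignment to {D1, D2} ships for at least 162.
Compare {D1, D3}: its best feasible assignment gives total 348.
Compare {D1, D2, D3}: its best feasible assignment gives total 438.
Every other set of open sites that can feasibly serve all demand totals ≥ 348 even under its best assignment. Minimum: 325.

325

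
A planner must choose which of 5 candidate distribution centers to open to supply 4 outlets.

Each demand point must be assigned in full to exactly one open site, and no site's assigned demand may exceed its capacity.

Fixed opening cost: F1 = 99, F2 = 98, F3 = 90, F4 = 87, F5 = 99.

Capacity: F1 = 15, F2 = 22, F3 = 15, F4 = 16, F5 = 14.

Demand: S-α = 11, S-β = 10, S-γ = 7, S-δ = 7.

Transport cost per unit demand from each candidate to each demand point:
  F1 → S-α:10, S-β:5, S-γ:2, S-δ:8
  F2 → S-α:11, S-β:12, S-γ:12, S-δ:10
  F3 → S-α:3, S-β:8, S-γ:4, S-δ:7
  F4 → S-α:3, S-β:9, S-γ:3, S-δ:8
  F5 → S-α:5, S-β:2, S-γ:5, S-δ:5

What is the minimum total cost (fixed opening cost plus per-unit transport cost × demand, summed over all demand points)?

406

Open {F3, F4, F5}; cheapest assignment that respects the capacities:
  F3 (cap 15, load 11): S-α — cost 11×3 = 33
  F4 (cap 16, load 14): S-γ, S-δ — cost 7×3 + 7×8 = 77
  F5 (cap 14, load 10): S-β — cost 10×2 = 20
  Shipping 130, fixed 276 → total 406.
  Any other capacity-feasible assignment to {F3, F4, F5} ships for at least 130.
Compare {F1, F4, F5}: its best feasible assignment gives total 408.
Compare {F1, F3, F5}: its best feasible assignment gives total 411.
Every other set of open sites that can feasibly serve all demand totals ≥ 408 even under its best assignment. Minimum: 406.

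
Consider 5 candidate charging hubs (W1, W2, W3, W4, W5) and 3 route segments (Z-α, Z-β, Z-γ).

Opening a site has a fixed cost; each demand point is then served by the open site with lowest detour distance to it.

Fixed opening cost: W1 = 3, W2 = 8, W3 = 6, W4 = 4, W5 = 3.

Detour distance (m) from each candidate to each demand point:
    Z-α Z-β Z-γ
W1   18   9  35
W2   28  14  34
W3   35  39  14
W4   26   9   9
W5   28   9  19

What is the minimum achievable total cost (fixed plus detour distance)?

43

Open {W1, W4}: assign each demand point to its cheapest open site.
  Z-α→W1 18, Z-β→W1 9, Z-γ→W4 9
  detour distance 36, fixed 7 → total 43.
Compare {W1, W4, W5}: detour distance 36 + fixed 10 = 46.
Compare {W4}: detour distance 44 + fixed 4 = 48.
Compare {W1, W3, W4}: detour distance 36 + fixed 13 = 49.
All other subsets cost ≥ 46. Minimum total cost: 43.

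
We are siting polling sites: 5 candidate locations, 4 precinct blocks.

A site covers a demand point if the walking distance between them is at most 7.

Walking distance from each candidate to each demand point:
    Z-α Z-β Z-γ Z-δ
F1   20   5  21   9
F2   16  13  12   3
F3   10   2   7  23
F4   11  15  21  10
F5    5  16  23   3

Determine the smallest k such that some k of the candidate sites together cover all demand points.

Coverage sets (demand points within 7 of each site):
  F1: {Z-β}
  F2: {Z-δ}
  F3: {Z-β, Z-γ}
  F4: {}
  F5: {Z-α, Z-δ}
No single site covers all 4 demand points.
But {F3, F5} covers everything, so the minimum is 2.

2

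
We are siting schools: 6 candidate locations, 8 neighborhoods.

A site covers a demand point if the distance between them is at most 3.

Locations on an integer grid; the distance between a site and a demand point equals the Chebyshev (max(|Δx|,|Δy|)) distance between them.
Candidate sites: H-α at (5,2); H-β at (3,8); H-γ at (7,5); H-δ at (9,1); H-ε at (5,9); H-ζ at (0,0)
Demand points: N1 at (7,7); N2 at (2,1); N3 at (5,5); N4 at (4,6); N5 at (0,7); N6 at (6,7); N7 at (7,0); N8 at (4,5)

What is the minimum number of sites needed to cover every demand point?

3

Coverage sets (demand points within 3 of each site):
  H-α: {N2, N3, N7, N8}
  H-β: {N3, N4, N5, N6, N8}
  H-γ: {N1, N3, N4, N6, N8}
  H-δ: {N7}
  H-ε: {N1, N4, N6}
  H-ζ: {N2}
No 2 sites suffice: every size-2 union leaves at least one demand point uncovered.
But {H-α, H-β, H-γ} covers everything, so the minimum is 3.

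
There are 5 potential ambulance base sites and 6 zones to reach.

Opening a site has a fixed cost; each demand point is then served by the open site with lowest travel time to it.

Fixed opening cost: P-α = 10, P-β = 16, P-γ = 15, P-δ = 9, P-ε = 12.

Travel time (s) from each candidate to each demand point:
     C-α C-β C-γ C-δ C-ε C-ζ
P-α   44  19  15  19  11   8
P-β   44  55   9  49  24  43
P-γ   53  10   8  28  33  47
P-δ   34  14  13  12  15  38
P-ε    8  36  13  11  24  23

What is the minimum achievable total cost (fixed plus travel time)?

Open {P-α, P-ε}: assign each demand point to its cheapest open site.
  C-α→P-ε 8, C-β→P-α 19, C-γ→P-ε 13, C-δ→P-ε 11, C-ε→P-α 11, C-ζ→P-α 8
  travel time 70, fixed 22 → total 92.
Compare {P-α, P-γ, P-ε}: travel time 56 + fixed 37 = 93.
Compare {P-α, P-δ, P-ε}: travel time 65 + fixed 31 = 96.
Compare {P-α, P-γ, P-δ, P-ε}: travel time 56 + fixed 46 = 102.
All other subsets cost ≥ 93. Minimum total cost: 92.

92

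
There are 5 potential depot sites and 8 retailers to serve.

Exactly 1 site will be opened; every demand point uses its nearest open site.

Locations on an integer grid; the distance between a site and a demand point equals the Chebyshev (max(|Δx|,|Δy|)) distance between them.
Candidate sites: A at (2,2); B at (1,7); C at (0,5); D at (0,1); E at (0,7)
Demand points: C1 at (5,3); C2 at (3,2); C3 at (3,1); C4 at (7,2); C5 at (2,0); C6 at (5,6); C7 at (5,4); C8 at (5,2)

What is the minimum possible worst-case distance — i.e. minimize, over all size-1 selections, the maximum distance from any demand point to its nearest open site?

Open {A}.
  Farthest demand point is C4 at distance 5 (to A); all others are ≤ 5.
With {B} the worst case is 7.
With {C} the worst case is 7.
No size-1 selection achieves below 5.

5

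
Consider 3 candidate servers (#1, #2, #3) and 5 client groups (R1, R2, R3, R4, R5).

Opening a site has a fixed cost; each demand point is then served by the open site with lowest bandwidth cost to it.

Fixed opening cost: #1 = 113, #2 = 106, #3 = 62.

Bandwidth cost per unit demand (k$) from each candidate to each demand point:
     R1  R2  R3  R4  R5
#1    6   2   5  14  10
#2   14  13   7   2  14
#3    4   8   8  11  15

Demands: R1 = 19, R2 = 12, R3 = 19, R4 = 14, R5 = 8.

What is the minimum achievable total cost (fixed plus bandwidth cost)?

560

Open {#1, #2}: assign each demand point to its cheapest open site.
  R1→#1 19×6=114, R2→#1 12×2=24, R3→#1 19×5=95, R4→#2 14×2=28, R5→#1 8×10=80
  bandwidth cost 341, fixed 219 → total 560.
Compare {#1, #2, #3}: bandwidth cost 303 + fixed 281 = 584.
Compare {#1, #3}: bandwidth cost 429 + fixed 175 = 604.
Compare {#2, #3}: bandwidth cost 445 + fixed 168 = 613.
All other subsets cost ≥ 584. Minimum total cost: 560.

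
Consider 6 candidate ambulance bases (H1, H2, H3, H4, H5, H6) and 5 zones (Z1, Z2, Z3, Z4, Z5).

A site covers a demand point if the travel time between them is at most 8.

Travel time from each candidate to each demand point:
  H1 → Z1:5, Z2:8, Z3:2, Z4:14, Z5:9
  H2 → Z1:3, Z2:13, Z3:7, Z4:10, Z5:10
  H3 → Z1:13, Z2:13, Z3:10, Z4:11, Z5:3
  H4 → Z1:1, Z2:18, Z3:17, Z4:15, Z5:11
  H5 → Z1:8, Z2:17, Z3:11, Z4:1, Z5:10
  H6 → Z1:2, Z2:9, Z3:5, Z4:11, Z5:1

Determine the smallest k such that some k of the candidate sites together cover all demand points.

Coverage sets (demand points within 8 of each site):
  H1: {Z1, Z2, Z3}
  H2: {Z1, Z3}
  H3: {Z5}
  H4: {Z1}
  H5: {Z1, Z4}
  H6: {Z1, Z3, Z5}
No 2 sites suffice: every size-2 union leaves at least one demand point uncovered.
But {H1, H3, H5} covers everything, so the minimum is 3.

3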